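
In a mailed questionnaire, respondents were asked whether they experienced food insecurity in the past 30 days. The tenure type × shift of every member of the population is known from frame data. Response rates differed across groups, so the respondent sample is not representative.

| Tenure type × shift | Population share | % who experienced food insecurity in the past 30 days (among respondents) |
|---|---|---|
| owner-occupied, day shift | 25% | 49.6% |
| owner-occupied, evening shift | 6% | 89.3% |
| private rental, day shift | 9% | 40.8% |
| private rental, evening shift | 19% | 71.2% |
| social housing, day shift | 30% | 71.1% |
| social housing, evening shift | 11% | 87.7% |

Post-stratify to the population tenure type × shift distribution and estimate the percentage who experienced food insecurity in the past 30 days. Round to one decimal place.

65.9%

Post-stratification weights by population share, not respondent share:
  owner-occupied, day shift: 0.25 × 49.6 = 12.4
  owner-occupied, evening shift: 0.06 × 89.3 = 5.358
  private rental, day shift: 0.09 × 40.8 = 3.672
  private rental, evening shift: 0.19 × 71.2 = 13.528
  social housing, day shift: 0.3 × 71.1 = 21.33
  social housing, evening shift: 0.11 × 87.7 = 9.647
Post-stratified estimate = 65.935 → 65.9%.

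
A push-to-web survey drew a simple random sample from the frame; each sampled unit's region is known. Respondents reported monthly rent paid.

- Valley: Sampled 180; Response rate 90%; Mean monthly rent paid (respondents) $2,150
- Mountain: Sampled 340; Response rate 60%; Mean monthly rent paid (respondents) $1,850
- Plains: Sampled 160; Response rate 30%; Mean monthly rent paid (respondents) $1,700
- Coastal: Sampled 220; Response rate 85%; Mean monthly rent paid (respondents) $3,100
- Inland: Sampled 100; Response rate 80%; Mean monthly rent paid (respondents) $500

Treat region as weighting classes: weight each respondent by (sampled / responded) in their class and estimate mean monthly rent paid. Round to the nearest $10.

$2,020

With weight = n_sampled/n_responded per class, the weighted class total is n_sampled:
  Valley: 180 × 2150 = 387,000
  Mountain: 340 × 1850 = 629,000
  Plains: 160 × 1700 = 272,000
  Coastal: 220 × 3100 = 682,000
  Inland: 100 × 500 = 50,000
Adjusted estimate = 2,020,000 / 1,000 = 2020 → $2,020.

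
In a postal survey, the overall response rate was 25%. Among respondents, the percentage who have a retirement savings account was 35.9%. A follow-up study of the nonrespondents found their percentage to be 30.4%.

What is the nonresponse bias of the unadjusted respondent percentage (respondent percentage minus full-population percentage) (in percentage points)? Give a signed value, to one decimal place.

Nonresponse fraction = 1 − 0.25 = 0.75.
Bias = (nonresponse fraction) × (respondent percentage − nonrespondent percentage)
     = 0.75 × (35.9 − 30.4) = 0.75 × 5.5 = 4.125.

+4.1 percentage points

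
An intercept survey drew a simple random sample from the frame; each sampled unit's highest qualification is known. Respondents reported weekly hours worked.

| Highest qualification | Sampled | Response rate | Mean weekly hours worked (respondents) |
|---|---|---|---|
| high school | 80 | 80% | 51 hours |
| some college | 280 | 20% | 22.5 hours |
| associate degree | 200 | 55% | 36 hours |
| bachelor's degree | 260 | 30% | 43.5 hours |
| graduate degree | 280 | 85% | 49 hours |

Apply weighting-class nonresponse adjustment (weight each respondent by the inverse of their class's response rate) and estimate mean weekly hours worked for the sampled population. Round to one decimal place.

Each respondent's weight = sampled/responded in their class; summing within a class gives n_sampled, so:
  high school: 80 × 51 = 4080
  some college: 280 × 22.5 = 6300
  associate degree: 200 × 36 = 7200
  bachelor's degree: 260 × 43.5 = 11,310
  graduate degree: 280 × 49 = 13,720
Adjusted estimate = 42,610 / 1,100 = 38.7364 → 38.7.

38.7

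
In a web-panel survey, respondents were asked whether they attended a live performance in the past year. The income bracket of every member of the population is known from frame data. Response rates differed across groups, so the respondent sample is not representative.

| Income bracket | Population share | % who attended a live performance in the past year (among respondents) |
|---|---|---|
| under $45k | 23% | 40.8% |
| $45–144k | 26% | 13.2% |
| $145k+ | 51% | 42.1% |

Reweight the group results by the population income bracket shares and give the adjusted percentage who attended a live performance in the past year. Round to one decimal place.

Weight each group's respondent value by its population share:
  under $45k: 0.23 × 40.8 = 9.384
  $45–144k: 0.26 × 13.2 = 3.432
  $145k+: 0.51 × 42.1 = 21.471
Post-stratified estimate = 34.287 → 34.3%.

34.3%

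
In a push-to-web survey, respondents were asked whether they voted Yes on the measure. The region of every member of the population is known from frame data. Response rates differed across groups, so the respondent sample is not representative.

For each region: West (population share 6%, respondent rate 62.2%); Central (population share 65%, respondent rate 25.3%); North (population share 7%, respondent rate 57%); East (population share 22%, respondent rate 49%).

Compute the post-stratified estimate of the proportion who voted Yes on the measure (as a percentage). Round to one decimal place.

Post-stratification weights by population share, not respondent share:
  West: 0.06 × 62.2 = 3.732
  Central: 0.65 × 25.3 = 16.445
  North: 0.07 × 57 = 3.99
  East: 0.22 × 49 = 10.78
Post-stratified estimate = 34.947 → 34.9%.

34.9%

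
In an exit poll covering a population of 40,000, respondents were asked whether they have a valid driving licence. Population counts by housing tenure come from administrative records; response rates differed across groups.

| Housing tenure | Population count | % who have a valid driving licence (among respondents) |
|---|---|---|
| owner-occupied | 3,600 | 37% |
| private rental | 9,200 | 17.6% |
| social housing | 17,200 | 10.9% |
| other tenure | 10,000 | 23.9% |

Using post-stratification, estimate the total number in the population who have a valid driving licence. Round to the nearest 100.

Apply each group's respondent rate to its population count:
  owner-occupied: 3,600 × 37% = 1332
  private rental: 9,200 × 17.6% = 1619.2
  social housing: 17,200 × 10.9% = 1874.8
  other tenure: 10,000 × 23.9% = 2390
Estimated total = 7216 → 7,200.

7,200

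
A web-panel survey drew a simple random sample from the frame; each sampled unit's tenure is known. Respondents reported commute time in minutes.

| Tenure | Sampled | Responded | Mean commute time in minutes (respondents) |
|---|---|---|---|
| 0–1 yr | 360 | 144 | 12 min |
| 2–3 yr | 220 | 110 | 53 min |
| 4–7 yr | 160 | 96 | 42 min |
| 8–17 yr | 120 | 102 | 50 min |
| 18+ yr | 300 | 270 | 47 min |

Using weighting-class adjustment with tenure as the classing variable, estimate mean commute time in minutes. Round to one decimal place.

Class response rates: 0–1 yr 144/360 = 40%, 2–3 yr 110/220 = 50%, 4–7 yr 96/160 = 60%, 8–17 yr 102/120 = 85%, 18+ yr 270/300 = 90%.
With weight = n_sampled/n_responded per class, the weighted class total is n_sampled:
  0–1 yr: 360 × 12 = 4320
  2–3 yr: 220 × 53 = 11,660
  4–7 yr: 160 × 42 = 6720
  8–17 yr: 120 × 50 = 6000
  18+ yr: 300 × 47 = 14,100
Adjusted estimate = 42,800 / 1,160 = 36.8966 → 36.9.

36.9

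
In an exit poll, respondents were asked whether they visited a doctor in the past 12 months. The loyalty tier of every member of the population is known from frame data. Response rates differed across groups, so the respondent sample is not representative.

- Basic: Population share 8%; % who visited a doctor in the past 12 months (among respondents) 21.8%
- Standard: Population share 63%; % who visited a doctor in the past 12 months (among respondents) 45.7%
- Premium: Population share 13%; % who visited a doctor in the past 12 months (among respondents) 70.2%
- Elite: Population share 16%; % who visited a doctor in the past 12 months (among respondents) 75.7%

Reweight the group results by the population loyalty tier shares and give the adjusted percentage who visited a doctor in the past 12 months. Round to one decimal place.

Reweight to the known loyalty tier distribution:
  Basic: 0.08 × 21.8 = 1.744
  Standard: 0.63 × 45.7 = 28.791
  Premium: 0.13 × 70.2 = 9.126
  Elite: 0.16 × 75.7 = 12.112
Post-stratified estimate = 51.773 → 51.8%.

51.8%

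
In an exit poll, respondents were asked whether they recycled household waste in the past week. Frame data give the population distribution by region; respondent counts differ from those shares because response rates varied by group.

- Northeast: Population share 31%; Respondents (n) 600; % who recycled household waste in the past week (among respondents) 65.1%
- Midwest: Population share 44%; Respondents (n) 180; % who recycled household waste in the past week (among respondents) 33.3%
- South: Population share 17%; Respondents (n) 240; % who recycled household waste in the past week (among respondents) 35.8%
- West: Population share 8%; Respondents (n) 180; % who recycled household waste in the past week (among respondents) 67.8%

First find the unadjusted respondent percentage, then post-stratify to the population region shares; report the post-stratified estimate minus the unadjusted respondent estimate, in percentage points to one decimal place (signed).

-8.5 percentage points

Without adjustment, the pooled respondent share is:
  (600/1200)×65.1 + (180/1200)×33.3 + (240/1200)×35.8 + (180/1200)×67.8 = 54.875%
Reweighting by population region shares:
  0.31×65.1 + 0.44×33.3 + 0.17×35.8 + 0.08×67.8 = 46.343%
Difference = 46.343 − 54.875 = -8.532 pp.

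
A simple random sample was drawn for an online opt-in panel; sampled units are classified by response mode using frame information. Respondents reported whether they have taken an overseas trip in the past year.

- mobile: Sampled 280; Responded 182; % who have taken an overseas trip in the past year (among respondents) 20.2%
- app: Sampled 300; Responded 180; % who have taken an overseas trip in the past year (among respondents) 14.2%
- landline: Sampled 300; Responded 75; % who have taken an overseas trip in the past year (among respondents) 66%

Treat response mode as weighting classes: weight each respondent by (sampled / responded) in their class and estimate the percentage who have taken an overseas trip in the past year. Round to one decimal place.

Response rates by class: mobile 182/280 = 65%, app 180/300 = 60%, landline 75/300 = 25%.
Inverse-response-rate weighting restores each class to its sampled count, so class totals weight by n_sampled:
  mobile: 280 × 20.2 = 5656
  app: 300 × 14.2 = 4260
  landline: 300 × 66 = 19,800
Adjusted estimate = 29,716 / 880 = 33.7682 → 33.8%.

33.8%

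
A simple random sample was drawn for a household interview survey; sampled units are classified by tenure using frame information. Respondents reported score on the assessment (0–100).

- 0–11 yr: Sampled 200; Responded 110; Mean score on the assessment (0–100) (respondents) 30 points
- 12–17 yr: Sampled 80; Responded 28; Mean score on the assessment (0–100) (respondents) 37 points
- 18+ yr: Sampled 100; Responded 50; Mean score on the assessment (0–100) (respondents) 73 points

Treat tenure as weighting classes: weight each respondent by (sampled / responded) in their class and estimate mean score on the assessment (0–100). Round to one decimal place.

42.8

Response rates by class: 0–11 yr 110/200 = 55%, 12–17 yr 28/80 = 35%, 18+ yr 50/100 = 50%.
With weight = n_sampled/n_responded per class, the weighted class total is n_sampled:
  0–11 yr: 200 × 30 = 6000
  12–17 yr: 80 × 37 = 2960
  18+ yr: 100 × 73 = 7300
Adjusted estimate = 16,260 / 380 = 42.7895 → 42.8.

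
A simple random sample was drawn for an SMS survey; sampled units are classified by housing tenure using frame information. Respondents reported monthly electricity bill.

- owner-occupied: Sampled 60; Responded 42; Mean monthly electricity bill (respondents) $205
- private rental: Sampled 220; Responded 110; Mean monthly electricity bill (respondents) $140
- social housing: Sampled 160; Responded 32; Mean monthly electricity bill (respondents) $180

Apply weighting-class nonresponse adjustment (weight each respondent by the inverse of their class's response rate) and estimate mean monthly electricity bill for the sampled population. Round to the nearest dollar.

Class response rates: owner-occupied 42/60 = 70%, private rental 110/220 = 50%, social housing 32/160 = 20%.
Weighting each respondent by the inverse class response rate inflates each class back to its sampled size, so the class weight is n_sampled:
  owner-occupied: 60 × 205 = 12,300
  private rental: 220 × 140 = 30,800
  social housing: 160 × 180 = 28,800
Adjusted estimate = 71,900 / 440 = 163.409 → $163.

$163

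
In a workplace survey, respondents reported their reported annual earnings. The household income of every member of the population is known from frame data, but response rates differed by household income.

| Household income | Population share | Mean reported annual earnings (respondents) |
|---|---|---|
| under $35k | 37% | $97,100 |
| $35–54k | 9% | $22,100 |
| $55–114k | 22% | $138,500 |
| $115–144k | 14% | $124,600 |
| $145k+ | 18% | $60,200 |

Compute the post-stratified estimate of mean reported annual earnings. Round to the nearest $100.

Each cell contributes population-share × respondent value:
  under $35k: 0.37 × 97,100 = 35,927
  $35–54k: 0.09 × 22,100 = 1989
  $55–114k: 0.22 × 138,500 = 30,470
  $115–144k: 0.14 × 124,600 = 17,444
  $145k+: 0.18 × 60,200 = 10,836
Post-stratified estimate = 96,666 → $96,700.

$96,700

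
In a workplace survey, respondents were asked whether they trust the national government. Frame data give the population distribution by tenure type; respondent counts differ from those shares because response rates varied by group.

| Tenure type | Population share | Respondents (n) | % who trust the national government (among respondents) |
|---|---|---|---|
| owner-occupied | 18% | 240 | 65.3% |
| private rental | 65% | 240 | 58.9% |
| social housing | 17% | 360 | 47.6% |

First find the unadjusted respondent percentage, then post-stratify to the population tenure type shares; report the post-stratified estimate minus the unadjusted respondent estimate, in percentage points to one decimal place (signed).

+2.2 percentage points

Naive respondent-only estimate (weights = respondent counts):
  (240/840)×65.3 + (240/840)×58.9 + (360/840)×47.6 = 55.8857%
Post-stratified estimate weights by population shares:
  0.18×65.3 + 0.65×58.9 + 0.17×47.6 = 58.131%
Difference = 58.131 − 55.8857 = 2.2453 pp.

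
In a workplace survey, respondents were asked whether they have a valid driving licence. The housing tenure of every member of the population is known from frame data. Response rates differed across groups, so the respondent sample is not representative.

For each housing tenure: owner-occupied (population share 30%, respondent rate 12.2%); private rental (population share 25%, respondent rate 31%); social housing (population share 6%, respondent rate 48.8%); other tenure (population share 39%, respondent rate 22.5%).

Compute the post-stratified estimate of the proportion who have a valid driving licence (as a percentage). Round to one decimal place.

Post-stratification weights by population share, not respondent share:
  owner-occupied: 0.3 × 12.2 = 3.66
  private rental: 0.25 × 31 = 7.75
  social housing: 0.06 × 48.8 = 2.928
  other tenure: 0.39 × 22.5 = 8.775
Post-stratified estimate = 23.113 → 23.1%.

23.1%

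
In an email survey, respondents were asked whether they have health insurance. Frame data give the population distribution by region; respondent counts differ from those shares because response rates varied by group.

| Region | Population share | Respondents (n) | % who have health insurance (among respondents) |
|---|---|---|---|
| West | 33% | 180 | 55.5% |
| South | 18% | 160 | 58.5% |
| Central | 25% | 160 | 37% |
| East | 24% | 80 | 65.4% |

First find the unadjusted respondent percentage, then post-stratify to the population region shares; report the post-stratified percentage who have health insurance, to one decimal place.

Naive respondent-only estimate (weights = respondent counts):
  (180/580)×55.5 + (160/580)×58.5 + (160/580)×37 + (80/580)×65.4 = 52.5897%
Post-stratifying to population shares instead:
  0.33×55.5 + 0.18×58.5 + 0.25×37 + 0.24×65.4 = 53.791%

53.8%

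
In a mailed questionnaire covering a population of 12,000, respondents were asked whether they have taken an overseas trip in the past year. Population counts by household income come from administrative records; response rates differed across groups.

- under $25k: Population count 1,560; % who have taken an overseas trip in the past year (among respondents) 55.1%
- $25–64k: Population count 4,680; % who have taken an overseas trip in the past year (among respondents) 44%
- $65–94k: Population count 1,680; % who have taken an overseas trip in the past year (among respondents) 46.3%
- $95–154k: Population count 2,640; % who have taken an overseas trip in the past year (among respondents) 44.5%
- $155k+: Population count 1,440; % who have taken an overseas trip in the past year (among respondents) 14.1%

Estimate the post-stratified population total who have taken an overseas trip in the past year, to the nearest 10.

5,070

Each cell contributes its population count × the respondent rate:
  under $25k: 1,560 × 55.1% = 859.56
  $25–64k: 4,680 × 44% = 2059.2
  $65–94k: 1,680 × 46.3% = 777.84
  $95–154k: 2,640 × 44.5% = 1174.8
  $155k+: 1,440 × 14.1% = 203.04
Estimated total = 5074.44 → 5,070.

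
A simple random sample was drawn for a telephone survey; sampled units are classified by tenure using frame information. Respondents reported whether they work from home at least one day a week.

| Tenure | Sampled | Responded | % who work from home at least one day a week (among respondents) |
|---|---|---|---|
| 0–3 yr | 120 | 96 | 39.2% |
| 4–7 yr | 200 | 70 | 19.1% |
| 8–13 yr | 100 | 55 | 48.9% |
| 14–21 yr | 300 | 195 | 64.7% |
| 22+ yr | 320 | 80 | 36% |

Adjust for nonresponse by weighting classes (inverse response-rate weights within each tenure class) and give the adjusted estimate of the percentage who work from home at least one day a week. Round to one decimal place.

Class response rates: 0–3 yr 96/120 = 80%, 4–7 yr 70/200 = 35%, 8–13 yr 55/100 = 55%, 14–21 yr 195/300 = 65%, 22+ yr 80/320 = 25%.
Each respondent's weight = sampled/responded in their class; summing within a class gives n_sampled, so:
  0–3 yr: 120 × 39.2 = 4704
  4–7 yr: 200 × 19.1 = 3820
  8–13 yr: 100 × 48.9 = 4890
  14–21 yr: 300 × 64.7 = 19,410
  22+ yr: 320 × 36 = 11,520
Adjusted estimate = 44,344 / 1,040 = 42.6385 → 42.6%.

42.6%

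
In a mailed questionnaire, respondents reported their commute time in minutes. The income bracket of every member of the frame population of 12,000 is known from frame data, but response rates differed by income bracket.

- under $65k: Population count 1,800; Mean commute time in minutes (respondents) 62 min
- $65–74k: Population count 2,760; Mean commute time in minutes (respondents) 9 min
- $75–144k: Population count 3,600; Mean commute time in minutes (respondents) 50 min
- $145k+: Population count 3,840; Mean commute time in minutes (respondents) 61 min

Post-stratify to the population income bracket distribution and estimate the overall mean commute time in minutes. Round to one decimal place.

45.9

Post-stratification weights by population share, not respondent share:
  under $65k: (1,800/12,000) × 62 = 9.3
  $65–74k: (2,760/12,000) × 9 = 2.07
  $75–144k: (3,600/12,000) × 50 = 15
  $145k+: (3,840/12,000) × 61 = 19.52
Post-stratified estimate = 45.89 → 45.9.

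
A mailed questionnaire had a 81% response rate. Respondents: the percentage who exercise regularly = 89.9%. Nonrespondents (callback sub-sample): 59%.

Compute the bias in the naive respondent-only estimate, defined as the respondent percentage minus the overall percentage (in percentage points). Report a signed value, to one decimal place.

Nonresponse fraction = 1 − 0.81 = 0.19.
Bias = (nonresponse fraction) × (respondent percentage − nonrespondent percentage)
     = 0.19 × (89.9 − 59) = 0.19 × 30.9 = 5.871.

+5.9 percentage points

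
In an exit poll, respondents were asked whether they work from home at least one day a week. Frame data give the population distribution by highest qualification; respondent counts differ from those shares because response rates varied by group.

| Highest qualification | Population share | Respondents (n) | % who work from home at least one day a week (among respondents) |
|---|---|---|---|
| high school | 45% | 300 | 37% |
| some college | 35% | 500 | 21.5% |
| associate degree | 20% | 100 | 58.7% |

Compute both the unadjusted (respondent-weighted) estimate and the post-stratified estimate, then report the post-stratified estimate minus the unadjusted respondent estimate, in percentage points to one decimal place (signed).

+5.1 percentage points

Unadjusted (pooled respondent) estimate weights by respondent counts:
  (300/900)×37 + (500/900)×21.5 + (100/900)×58.7 = 30.8%
Reweighting by population highest qualification shares:
  0.45×37 + 0.35×21.5 + 0.2×58.7 = 35.915%
Difference = 35.915 − 30.8 = 5.115 pp.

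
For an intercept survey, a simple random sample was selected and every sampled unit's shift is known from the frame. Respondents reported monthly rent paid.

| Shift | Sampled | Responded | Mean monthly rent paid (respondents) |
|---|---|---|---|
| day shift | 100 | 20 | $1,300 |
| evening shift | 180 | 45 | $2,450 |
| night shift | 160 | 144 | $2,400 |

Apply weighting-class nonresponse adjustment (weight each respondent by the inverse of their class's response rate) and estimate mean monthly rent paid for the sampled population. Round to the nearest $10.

$2,170

Class response rates: day shift 20/100 = 20%, evening shift 45/180 = 25%, night shift 144/160 = 90%.
Weighting each respondent by the inverse class response rate inflates each class back to its sampled size, so the class weight is n_sampled:
  day shift: 100 × 1300 = 130,000
  evening shift: 180 × 2450 = 441,000
  night shift: 160 × 2400 = 384,000
Adjusted estimate = 955,000 / 440 = 2170.45 → $2,170.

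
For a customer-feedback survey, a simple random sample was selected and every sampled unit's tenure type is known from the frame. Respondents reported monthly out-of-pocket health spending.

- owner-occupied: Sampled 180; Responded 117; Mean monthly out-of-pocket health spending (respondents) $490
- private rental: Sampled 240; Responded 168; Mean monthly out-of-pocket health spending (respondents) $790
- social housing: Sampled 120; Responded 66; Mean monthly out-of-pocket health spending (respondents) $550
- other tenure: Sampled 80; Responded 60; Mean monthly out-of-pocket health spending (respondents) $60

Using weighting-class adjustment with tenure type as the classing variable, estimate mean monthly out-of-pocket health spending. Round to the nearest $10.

$560

Response rates by class: owner-occupied 117/180 = 65%, private rental 168/240 = 70%, social housing 66/120 = 55%, other tenure 60/80 = 75%.
Weighting each respondent by the inverse class response rate inflates each class back to its sampled size, so the class weight is n_sampled:
  owner-occupied: 180 × 490 = 88,200
  private rental: 240 × 790 = 189,600
  social housing: 120 × 550 = 66,000
  other tenure: 80 × 60 = 4800
Adjusted estimate = 348,600 / 620 = 562.258 → $560.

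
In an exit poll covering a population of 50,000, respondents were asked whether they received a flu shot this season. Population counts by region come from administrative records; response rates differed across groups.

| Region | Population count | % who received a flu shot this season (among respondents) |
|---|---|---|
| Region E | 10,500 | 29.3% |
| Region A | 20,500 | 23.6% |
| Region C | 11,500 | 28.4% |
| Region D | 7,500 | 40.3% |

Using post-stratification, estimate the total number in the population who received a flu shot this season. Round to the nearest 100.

Estimated count per cell = population count × respondent percentage:
  Region E: 10,500 × 29.3% = 3076.5
  Region A: 20,500 × 23.6% = 4838
  Region C: 11,500 × 28.4% = 3266
  Region D: 7,500 × 40.3% = 3022.5
Estimated total = 14,203 → 14,200.

14,200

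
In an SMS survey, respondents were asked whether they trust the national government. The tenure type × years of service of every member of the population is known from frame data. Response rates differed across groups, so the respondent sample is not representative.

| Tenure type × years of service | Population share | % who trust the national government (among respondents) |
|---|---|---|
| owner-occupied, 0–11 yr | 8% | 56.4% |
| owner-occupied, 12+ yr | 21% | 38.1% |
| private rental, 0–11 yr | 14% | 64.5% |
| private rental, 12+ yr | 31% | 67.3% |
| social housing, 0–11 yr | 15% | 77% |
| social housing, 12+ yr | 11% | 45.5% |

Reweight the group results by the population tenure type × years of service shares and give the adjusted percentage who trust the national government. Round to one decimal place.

Each cell contributes population-share × respondent value:
  owner-occupied, 0–11 yr: 0.08 × 56.4 = 4.512
  owner-occupied, 12+ yr: 0.21 × 38.1 = 8.001
  private rental, 0–11 yr: 0.14 × 64.5 = 9.03
  private rental, 12+ yr: 0.31 × 67.3 = 20.863
  social housing, 0–11 yr: 0.15 × 77 = 11.55
  social housing, 12+ yr: 0.11 × 45.5 = 5.005
Post-stratified estimate = 58.961 → 59.0%.

59.0%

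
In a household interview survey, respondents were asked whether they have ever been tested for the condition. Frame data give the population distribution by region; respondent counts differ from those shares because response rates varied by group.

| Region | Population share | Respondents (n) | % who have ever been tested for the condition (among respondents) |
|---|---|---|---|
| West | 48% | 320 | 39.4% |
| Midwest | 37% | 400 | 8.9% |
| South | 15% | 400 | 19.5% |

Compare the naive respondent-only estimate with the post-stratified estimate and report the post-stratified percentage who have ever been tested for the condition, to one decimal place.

25.1%

Unadjusted (pooled respondent) estimate weights by respondent counts:
  (320/1120)×39.4 + (400/1120)×8.9 + (400/1120)×19.5 = 21.4%
Post-stratifying to population shares instead:
  0.48×39.4 + 0.37×8.9 + 0.15×19.5 = 25.13%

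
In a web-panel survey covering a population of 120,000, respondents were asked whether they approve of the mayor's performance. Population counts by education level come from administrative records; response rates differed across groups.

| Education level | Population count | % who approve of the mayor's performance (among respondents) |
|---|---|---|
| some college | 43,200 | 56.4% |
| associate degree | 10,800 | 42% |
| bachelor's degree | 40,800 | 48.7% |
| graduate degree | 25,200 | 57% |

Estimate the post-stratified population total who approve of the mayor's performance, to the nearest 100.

Each cell contributes its population count × the respondent rate:
  some college: 43,200 × 56.4% = 24364.8
  associate degree: 10,800 × 42% = 4536
  bachelor's degree: 40,800 × 48.7% = 19869.6
  graduate degree: 25,200 × 57% = 14,364
Estimated total = 63134.4 → 63,100.

63,100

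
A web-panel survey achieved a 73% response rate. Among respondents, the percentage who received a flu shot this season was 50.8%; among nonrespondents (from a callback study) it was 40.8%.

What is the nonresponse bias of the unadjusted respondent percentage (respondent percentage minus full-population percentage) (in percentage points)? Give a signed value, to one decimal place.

Nonresponse fraction = 1 − 0.73 = 0.27.
Bias = (nonresponse fraction) × (respondent percentage − nonrespondent percentage)
     = 0.27 × (50.8 − 40.8) = 0.27 × 10 = 2.7.

+2.7 percentage points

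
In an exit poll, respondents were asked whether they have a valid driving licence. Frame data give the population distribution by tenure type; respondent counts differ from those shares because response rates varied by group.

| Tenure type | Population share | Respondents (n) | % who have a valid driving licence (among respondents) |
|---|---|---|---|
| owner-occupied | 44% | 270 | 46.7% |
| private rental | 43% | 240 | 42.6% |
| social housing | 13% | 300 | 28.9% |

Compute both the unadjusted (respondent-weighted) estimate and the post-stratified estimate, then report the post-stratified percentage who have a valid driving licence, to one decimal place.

42.6%

Naive respondent-only estimate (weights = respondent counts):
  (270/810)×46.7 + (240/810)×42.6 + (300/810)×28.9 = 38.8926%
Reweighting by population tenure type shares:
  0.44×46.7 + 0.43×42.6 + 0.13×28.9 = 42.623%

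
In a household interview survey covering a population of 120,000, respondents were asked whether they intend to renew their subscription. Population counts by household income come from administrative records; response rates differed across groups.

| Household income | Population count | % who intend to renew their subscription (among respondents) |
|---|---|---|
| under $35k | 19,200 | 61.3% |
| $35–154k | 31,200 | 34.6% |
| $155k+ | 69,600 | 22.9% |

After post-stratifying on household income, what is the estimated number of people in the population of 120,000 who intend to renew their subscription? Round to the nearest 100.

Each cell contributes its population count × the respondent rate:
  under $35k: 19,200 × 61.3% = 11769.6
  $35–154k: 31,200 × 34.6% = 10795.2
  $155k+: 69,600 × 22.9% = 15938.4
Estimated total = 38503.2 → 38,500.

38,500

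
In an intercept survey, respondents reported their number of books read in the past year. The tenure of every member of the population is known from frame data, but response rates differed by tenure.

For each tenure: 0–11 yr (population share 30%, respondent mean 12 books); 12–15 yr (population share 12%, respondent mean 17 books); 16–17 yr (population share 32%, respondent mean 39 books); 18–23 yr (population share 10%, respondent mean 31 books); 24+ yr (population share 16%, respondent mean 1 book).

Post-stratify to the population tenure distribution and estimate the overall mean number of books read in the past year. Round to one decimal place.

21.4

Reweight to the known tenure distribution:
  0–11 yr: 0.3 × 12 = 3.6
  12–15 yr: 0.12 × 17 = 2.04
  16–17 yr: 0.32 × 39 = 12.48
  18–23 yr: 0.1 × 31 = 3.1
  24+ yr: 0.16 × 1 = 0.16
Post-stratified estimate = 21.38 → 21.4.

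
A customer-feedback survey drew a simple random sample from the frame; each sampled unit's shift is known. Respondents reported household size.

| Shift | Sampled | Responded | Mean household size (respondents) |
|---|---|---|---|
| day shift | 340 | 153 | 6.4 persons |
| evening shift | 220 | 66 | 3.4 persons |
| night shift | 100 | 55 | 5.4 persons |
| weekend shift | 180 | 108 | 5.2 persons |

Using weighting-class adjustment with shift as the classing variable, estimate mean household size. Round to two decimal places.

Class response rates: day shift 153/340 = 45%, evening shift 66/220 = 30%, night shift 55/100 = 55%, weekend shift 108/180 = 60%.
Each respondent's weight = sampled/responded in their class; summing within a class gives n_sampled, so:
  day shift: 340 × 6.4 = 2176
  evening shift: 220 × 3.4 = 748
  night shift: 100 × 5.4 = 540
  weekend shift: 180 × 5.2 = 936
Adjusted estimate = 4400 / 840 = 5.2381 → 5.24.

5.24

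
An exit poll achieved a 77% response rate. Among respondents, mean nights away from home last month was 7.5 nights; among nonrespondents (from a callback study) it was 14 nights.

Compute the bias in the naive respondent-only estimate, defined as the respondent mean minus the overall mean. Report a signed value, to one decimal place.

-1.5

Nonresponse fraction = 1 − 0.77 = 0.23.
Bias = (nonresponse fraction) × (respondent mean − nonrespondent mean)
     = 0.23 × (7.5 − 14) = 0.23 × -6.5 = -1.495.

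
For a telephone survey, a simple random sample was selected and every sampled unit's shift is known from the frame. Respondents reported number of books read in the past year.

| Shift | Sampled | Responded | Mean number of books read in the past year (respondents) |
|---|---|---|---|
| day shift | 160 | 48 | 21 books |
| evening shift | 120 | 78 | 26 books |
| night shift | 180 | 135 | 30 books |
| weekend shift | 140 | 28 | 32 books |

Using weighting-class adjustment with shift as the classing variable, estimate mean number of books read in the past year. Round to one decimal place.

Class response rates: day shift 48/160 = 30%, evening shift 78/120 = 65%, night shift 135/180 = 75%, weekend shift 28/140 = 20%.
Inverse-response-rate weighting restores each class to its sampled count, so class totals weight by n_sampled:
  day shift: 160 × 21 = 3360
  evening shift: 120 × 26 = 3120
  night shift: 180 × 30 = 5400
  weekend shift: 140 × 32 = 4480
Adjusted estimate = 16,360 / 600 = 27.2667 → 27.3.

27.3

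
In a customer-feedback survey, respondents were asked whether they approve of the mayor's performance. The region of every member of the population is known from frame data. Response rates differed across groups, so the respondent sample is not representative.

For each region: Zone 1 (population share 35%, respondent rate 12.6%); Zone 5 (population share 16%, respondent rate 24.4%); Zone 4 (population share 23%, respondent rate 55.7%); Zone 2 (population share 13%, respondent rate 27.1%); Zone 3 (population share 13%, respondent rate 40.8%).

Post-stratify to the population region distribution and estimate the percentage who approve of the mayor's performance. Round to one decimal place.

30.0%

Each cell contributes population-share × respondent value:
  Zone 1: 0.35 × 12.6 = 4.41
  Zone 5: 0.16 × 24.4 = 3.904
  Zone 4: 0.23 × 55.7 = 12.811
  Zone 2: 0.13 × 27.1 = 3.523
  Zone 3: 0.13 × 40.8 = 5.304
Post-stratified estimate = 29.952 → 30.0%.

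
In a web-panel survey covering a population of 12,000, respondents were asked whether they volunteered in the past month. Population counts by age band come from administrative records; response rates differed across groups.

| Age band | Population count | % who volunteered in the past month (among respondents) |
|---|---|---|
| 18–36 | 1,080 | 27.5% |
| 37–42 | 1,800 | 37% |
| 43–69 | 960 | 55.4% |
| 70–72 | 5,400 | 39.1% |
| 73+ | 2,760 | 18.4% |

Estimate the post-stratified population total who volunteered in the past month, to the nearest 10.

4,110

Each cell contributes its population count × the respondent rate:
  18–36: 1,080 × 27.5% = 297
  37–42: 1,800 × 37% = 666
  43–69: 960 × 55.4% = 531.84
  70–72: 5,400 × 39.1% = 2111.4
  73+: 2,760 × 18.4% = 507.84
Estimated total = 4114.08 → 4,110.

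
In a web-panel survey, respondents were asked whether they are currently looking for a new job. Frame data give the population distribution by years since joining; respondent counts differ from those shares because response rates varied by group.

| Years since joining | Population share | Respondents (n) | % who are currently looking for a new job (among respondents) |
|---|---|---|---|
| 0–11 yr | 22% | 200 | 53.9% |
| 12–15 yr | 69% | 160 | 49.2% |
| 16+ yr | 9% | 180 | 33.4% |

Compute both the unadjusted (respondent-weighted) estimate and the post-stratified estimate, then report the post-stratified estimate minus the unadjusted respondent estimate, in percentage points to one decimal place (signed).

+3.1 percentage points

Unadjusted (pooled respondent) estimate weights by respondent counts:
  (200/540)×53.9 + (160/540)×49.2 + (180/540)×33.4 = 45.6741%
Post-stratifying to population shares instead:
  0.22×53.9 + 0.69×49.2 + 0.09×33.4 = 48.812%
Difference = 48.812 − 45.6741 = 3.1379 pp.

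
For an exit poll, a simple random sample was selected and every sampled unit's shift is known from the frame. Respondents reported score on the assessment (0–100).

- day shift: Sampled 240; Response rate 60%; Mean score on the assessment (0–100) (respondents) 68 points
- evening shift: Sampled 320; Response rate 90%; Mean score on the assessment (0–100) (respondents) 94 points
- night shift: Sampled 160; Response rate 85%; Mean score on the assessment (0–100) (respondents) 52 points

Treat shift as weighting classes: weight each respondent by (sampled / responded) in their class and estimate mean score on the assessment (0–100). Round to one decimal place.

Weighting each respondent by the inverse class response rate inflates each class back to its sampled size, so the class weight is n_sampled:
  day shift: 240 × 68 = 16,320
  evening shift: 320 × 94 = 30,080
  night shift: 160 × 52 = 8320
Adjusted estimate = 54,720 / 720 = 76 → 76.0.

76.0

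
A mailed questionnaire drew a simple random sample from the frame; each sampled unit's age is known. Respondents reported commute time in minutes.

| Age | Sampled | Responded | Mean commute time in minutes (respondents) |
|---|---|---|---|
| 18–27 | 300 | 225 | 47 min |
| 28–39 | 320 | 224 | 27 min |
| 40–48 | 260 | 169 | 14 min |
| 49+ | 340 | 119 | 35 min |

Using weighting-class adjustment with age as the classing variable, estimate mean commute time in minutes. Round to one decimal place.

Response rates by class: 18–27 225/300 = 75%, 28–39 224/320 = 70%, 40–48 169/260 = 65%, 49+ 119/340 = 35%.
With weight = n_sampled/n_responded per class, the weighted class total is n_sampled:
  18–27: 300 × 47 = 14,100
  28–39: 320 × 27 = 8640
  40–48: 260 × 14 = 3640
  49+: 340 × 35 = 11,900
Adjusted estimate = 38,280 / 1,220 = 31.377 → 31.4.

31.4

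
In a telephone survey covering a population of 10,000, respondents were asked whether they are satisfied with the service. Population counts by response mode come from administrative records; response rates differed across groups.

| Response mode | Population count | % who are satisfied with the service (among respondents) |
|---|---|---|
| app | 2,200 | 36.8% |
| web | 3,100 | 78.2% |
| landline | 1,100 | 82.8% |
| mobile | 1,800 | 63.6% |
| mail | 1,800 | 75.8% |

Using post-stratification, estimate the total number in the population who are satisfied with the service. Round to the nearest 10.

Apply each group's respondent rate to its population count:
  app: 2,200 × 36.8% = 809.6
  web: 3,100 × 78.2% = 2424.2
  landline: 1,100 × 82.8% = 910.8
  mobile: 1,800 × 63.6% = 1144.8
  mail: 1,800 × 75.8% = 1364.4
Estimated total = 6653.8 → 6,650.

6,650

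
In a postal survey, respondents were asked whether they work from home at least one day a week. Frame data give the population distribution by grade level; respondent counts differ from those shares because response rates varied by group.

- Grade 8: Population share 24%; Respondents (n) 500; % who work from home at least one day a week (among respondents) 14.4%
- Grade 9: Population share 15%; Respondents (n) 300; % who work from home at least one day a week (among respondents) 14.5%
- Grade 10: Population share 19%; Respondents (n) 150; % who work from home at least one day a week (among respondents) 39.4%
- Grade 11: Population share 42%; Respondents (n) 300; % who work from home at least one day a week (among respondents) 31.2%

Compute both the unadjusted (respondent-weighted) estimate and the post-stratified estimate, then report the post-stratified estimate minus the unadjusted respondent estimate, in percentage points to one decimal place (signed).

+4.8 percentage points

Unadjusted (pooled respondent) estimate weights by respondent counts:
  (500/1250)×14.4 + (300/1250)×14.5 + (150/1250)×39.4 + (300/1250)×31.2 = 21.456%
Post-stratified estimate weights by population shares:
  0.24×14.4 + 0.15×14.5 + 0.19×39.4 + 0.42×31.2 = 26.221%
Difference = 26.221 − 21.456 = 4.765 pp.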